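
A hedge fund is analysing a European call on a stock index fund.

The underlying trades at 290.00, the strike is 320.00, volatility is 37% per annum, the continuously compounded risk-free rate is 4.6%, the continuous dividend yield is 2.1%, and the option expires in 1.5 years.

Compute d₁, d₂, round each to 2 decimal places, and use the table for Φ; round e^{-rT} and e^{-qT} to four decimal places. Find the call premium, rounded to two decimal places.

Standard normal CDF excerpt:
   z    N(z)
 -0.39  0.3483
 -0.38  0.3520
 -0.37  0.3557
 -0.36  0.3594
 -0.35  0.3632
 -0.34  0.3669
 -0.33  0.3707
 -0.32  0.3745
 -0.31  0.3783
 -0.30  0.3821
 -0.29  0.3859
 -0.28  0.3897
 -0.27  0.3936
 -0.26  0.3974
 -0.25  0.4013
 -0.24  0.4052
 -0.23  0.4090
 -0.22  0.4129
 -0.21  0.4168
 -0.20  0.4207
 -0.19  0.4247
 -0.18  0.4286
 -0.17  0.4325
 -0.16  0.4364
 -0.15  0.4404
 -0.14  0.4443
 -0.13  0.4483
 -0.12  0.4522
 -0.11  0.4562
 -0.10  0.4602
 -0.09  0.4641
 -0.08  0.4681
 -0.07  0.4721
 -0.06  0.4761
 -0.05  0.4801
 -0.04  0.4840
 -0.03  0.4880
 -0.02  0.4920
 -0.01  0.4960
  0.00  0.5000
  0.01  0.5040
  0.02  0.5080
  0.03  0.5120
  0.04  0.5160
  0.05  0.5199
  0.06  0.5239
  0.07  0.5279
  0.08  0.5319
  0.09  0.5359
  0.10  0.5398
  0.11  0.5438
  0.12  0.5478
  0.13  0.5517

43.26

T = 1.5;  σ√T = 0.4532
ln(S/K) + (r − q + σ²/2)T = ln(290/320) + (0.046 − 0.021 + 0.37²/2)·1.5 = -0.0984 + 0.1402 = 0.0417
d₁ = 0.0417 / 0.4532 = 0.0921 ≈ 0.09
d₂ = d₁ − σ√T = 0.0921 − 0.4532 = -0.3611 ≈ -0.36
exp(−qT) = exp(−0.021·1.5) = 0.9690;  exp(−rT) = exp(−0.046·1.5) = 0.9333
N(d₁) = N(0.09) = 0.5359;  N(d₂) = N(-0.36) = 0.3594
C = 290·0.9690·0.5359 − 320·0.9333·0.3594 = 150.5933 − 107.3370 = 43.2563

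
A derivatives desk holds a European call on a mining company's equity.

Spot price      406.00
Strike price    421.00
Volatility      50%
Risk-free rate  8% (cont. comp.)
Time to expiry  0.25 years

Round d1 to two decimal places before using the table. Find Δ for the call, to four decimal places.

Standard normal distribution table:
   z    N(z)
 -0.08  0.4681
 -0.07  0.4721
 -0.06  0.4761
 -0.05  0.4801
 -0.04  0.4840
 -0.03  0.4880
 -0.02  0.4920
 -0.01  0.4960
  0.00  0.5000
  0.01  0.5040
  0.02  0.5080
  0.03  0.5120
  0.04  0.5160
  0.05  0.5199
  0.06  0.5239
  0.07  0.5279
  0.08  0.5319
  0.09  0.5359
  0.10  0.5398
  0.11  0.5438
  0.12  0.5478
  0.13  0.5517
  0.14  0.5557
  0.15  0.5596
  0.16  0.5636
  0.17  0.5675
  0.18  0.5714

σ√T = 0.5 × 0.5000 = 0.2500
ln(S/K) + (r + σ²/2)T = ln(406/421) + (0.08 + 0.5²/2)·0.25 = -0.0363 + 0.0513 = 0.0150
d₁ = 0.0150 / 0.2500 = 0.0599 which rounds to 0.06
N(d₁) = N(0.06) = 0.5239
Δ_call = N(d₁) = 0.5239

0.5239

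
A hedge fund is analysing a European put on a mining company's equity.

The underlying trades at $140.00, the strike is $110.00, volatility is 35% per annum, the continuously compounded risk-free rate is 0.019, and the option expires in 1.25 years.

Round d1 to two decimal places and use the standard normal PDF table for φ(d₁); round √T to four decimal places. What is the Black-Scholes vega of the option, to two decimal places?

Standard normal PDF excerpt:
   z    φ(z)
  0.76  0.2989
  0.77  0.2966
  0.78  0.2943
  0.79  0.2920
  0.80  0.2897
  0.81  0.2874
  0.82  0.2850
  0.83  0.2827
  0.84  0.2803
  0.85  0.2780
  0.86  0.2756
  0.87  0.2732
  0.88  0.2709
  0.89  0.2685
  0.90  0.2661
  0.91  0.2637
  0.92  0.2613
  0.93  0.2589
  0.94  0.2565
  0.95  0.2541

T = 1.25;  σ√T = 0.3913
ln(S/K) + (r + σ²/2)T = ln(140/110) + (0.019 + 0.35²/2)·1.25 = 0.2412 + 0.1003 = 0.3415
d₁ = 0.3415 / 0.3913 = 0.8726 which rounds to 0.87
√T = √1.25 = 1.1180
φ(d₁) = φ(0.87) = 0.2732
vega = S·φ(d₁)·√T = 140·0.2732·1.1180 = 42.7613
(The call has the same vega.)

42.76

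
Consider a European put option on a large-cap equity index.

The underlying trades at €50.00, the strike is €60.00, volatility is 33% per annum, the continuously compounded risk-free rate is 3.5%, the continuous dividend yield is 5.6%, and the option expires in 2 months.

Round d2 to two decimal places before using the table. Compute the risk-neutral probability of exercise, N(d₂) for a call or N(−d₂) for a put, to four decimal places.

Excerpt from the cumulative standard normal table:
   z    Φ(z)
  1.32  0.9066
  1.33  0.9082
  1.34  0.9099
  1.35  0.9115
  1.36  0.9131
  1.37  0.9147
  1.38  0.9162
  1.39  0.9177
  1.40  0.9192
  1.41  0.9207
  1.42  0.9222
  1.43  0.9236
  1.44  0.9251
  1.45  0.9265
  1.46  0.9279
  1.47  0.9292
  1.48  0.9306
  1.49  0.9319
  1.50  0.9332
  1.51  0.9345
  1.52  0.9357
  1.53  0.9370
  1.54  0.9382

σ√T = 0.33·√0.1667 = 0.1347
d₁ = [ln(50/60) + (0.035 − 0.056 + 0.33²/2)·0.1667] / 0.1347 = [-0.1823 + 0.0056] / 0.1347 = -1.3119 ⇒ -1.31
d₂ = d₁ − σ√T = -1.3119 − 0.1347 = -1.4467 ⇒ -1.45
Risk-neutral Pr[S_T < K] = N(−d₂) = N(1.45) = 0.9265

0.9265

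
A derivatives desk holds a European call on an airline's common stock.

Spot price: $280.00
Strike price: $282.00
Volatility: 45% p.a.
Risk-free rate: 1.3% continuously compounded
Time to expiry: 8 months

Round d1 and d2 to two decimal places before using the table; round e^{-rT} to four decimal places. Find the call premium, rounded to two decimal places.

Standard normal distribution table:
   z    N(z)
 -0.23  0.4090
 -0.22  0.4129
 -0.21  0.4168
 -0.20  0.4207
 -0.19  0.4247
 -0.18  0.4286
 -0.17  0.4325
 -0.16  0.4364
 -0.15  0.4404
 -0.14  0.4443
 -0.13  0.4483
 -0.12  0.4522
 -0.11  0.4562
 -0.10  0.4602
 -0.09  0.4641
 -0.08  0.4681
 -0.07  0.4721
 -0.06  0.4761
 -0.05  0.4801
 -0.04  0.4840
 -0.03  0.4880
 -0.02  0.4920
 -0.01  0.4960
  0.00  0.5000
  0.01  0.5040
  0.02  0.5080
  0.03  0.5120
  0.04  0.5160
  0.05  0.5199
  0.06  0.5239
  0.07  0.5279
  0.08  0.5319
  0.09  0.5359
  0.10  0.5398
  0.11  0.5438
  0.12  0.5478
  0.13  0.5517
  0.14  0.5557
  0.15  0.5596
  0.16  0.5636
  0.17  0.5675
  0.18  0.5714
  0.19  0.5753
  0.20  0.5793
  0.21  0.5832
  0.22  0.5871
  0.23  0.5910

$41.26

σ√T = 0.45 × 0.8165 = 0.3674
d₁ = [ln(280/282) + (0.013 + 0.45²/2)·0.6667] / 0.3674 = [-0.0071 + 0.0762] / 0.3674 = 0.1879 ⇒ 0.19
d₂ = d₁ − σ√T = 0.1879 − 0.3674 = -0.1795 ⇒ -0.18
e^(−rT) = e^(−0.013·0.6667) = 0.9914
C = 280·N(0.19) − 282·0.9914·N(-0.18) = 280·0.5753 − 282·0.9914·0.4286 = 161.0840 − 119.8258 = 41.2582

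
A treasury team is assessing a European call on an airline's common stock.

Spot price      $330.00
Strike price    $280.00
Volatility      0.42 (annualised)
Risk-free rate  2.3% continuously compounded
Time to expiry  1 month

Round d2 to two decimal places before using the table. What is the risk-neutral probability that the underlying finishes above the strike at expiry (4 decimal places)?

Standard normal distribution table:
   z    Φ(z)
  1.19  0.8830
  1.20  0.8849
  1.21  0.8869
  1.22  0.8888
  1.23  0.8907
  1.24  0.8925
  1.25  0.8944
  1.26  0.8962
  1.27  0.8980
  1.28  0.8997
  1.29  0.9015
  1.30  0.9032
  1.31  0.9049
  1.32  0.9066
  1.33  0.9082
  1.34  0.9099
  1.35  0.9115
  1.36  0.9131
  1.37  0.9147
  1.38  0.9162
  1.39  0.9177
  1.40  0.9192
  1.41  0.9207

0.9049

σ√T = 0.42 × 0.2887 = 0.1212
d₁ = [ln(330/280) + (0.023 + ½·0.42²)·0.08333] / (σ√T) = (0.1643 + 0.0093) / 0.1212 = 1.4316 ≈ 1.43
d₂ = 1.4316 − 0.1212 = 1.3103 ≈ 1.31
Pr(exercise) under Q = N(d₂) = 0.9049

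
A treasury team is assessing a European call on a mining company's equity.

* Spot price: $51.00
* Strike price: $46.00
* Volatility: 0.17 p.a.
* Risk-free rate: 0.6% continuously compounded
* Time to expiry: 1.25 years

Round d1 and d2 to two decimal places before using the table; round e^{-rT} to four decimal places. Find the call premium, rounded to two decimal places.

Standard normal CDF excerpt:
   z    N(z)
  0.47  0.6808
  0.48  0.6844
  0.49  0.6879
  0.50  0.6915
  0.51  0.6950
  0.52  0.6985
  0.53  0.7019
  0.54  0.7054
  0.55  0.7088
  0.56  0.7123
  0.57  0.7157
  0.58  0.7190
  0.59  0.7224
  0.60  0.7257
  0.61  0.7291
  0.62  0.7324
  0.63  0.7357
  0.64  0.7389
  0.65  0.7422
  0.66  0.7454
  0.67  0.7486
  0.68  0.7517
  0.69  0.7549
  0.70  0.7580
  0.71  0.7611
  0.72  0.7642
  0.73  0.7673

T = 1.25;  σ√T = 0.1901
d₁ = [ln(51/46) + (0.006 + 0.17²/2)·1.25] / 0.1901 = [0.1032 + 0.0256] / 0.1901 = 0.6774 ≈ 0.68
d₂ = d₁ − σ√T = 0.6774 − 0.1901 = 0.4873 ≈ 0.49
exp(−rT) = exp(−0.006·1.25) = 0.9925
N(d₁) = N(0.68) = 0.7517;  N(d₂) = N(0.49) = 0.6879
C = 51·0.7517 − 46·0.9925·0.6879 = 38.3367 − 31.4061 = 6.9306

$6.93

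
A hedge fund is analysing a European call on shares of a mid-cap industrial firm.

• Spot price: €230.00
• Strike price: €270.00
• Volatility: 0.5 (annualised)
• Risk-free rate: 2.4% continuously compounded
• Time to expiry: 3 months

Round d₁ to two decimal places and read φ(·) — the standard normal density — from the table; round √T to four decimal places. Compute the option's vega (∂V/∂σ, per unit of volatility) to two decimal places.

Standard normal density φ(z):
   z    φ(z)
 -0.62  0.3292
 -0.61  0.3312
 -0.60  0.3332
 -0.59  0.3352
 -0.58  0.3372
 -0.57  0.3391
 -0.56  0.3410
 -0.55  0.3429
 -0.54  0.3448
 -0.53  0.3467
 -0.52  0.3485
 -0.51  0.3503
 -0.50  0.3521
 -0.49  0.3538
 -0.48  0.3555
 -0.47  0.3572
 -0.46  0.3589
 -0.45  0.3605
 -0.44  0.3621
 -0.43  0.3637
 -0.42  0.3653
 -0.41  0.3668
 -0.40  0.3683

σ√T = 0.5 × 0.5000 = 0.2500
d₁ = [ln(230/270) + (0.024 + 0.5²/2)·0.25] / 0.2500 = [-0.1603 + 0.0372] / 0.2500 = -0.4924 ≈ -0.49
√T = √0.25 = 0.5000
φ(d₁) = φ(-0.49) = 0.3538
vega = S·φ(d₁)·√T = 230·0.3538·0.5000 = 40.6870

40.69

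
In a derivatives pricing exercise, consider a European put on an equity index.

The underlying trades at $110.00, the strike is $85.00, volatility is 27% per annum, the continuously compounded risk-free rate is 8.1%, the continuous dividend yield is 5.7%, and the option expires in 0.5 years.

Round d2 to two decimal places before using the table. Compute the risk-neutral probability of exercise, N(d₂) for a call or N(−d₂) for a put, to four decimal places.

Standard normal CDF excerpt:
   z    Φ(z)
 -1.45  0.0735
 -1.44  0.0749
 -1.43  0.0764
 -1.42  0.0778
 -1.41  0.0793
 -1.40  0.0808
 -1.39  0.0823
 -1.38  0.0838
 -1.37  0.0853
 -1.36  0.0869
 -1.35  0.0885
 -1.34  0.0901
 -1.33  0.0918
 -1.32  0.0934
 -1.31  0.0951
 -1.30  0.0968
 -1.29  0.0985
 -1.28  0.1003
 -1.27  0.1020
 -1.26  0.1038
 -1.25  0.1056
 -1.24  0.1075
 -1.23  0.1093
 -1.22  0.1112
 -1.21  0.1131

σ√T = 0.27 × 0.7071 = 0.1909
ln(S/K) + (r − q + σ²/2)T = ln(110/85) + (0.081 − 0.057 + 0.27²/2)·0.5 = 0.2578 + 0.0302 = 0.2881
d₁ = 0.2881 / 0.1909 = 1.5088 which rounds to 1.51
d₂ = d₁ − σ√T = 1.5088 − 0.1909 = 1.3179 which rounds to 1.32
Pr(exercise) under Q = N(−d₂) = N(-1.32) = 0.0934

0.0934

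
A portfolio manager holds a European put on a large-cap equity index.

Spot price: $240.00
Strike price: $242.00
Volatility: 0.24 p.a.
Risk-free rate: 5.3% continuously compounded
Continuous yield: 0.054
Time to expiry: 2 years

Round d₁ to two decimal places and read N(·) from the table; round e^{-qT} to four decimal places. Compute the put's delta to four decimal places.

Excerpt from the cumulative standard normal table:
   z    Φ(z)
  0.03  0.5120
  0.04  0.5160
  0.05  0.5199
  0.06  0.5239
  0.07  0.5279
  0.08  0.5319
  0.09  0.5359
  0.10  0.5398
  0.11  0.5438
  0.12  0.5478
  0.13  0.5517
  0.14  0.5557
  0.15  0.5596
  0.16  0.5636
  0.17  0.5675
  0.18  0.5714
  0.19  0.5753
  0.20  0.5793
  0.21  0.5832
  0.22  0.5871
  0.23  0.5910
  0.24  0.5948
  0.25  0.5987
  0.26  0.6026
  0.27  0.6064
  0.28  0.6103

-0.3988

σ√T = 0.24·√2 = 0.3394
d₁ = [ln(240/242) + (0.053 − 0.054 + 0.24²/2)·2] / 0.3394 = [-0.0083 + 0.0556] / 0.3394 = 0.1394 → 0.14
N(d₁) = N(0.14) = 0.5557
Δ_put = exp(−qT)·(N(d₁) − 1) = 0.8976·(0.5557 − 1) = -0.3988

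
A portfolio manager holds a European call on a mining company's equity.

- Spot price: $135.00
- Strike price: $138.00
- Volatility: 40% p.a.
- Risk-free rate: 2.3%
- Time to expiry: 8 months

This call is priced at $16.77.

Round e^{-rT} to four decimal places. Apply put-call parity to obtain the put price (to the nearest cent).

$17.67

e^(−rT) = e^(−0.023·0.6667) = 0.9848
Put-call parity: C − P = S − K·e^(−rT) = 135 − 138·0.9848 = 135 − 135.9024 = -0.9024
P = C − (C − P) = 16.77 − (-0.9024) = 17.6724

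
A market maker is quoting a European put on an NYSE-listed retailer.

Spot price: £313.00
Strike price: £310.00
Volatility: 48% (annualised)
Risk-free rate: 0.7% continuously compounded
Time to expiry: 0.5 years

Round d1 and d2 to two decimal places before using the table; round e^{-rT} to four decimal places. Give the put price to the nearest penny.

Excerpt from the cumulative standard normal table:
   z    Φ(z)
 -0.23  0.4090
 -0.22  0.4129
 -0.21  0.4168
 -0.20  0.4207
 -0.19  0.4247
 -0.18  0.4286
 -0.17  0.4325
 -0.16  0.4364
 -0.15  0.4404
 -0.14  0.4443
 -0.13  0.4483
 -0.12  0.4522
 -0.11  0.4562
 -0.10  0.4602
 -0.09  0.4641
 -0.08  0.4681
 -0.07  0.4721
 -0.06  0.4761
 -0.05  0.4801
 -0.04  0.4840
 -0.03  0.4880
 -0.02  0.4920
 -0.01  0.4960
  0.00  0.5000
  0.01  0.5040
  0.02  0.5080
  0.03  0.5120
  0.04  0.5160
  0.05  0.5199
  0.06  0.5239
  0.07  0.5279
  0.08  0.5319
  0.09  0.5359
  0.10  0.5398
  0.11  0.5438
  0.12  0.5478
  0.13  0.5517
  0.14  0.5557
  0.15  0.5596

σ√T = 0.48·√0.5 = 0.3394
ln(S/K) + (r + σ²/2)T = ln(313/310) + (0.007 + 0.48²/2)·0.5 = 0.0096 + 0.0611 = 0.0707
d₁ = 0.0707 / 0.3394 = 0.2084 ⇒ 0.21
d₂ = d₁ − σ√T = 0.2084 − 0.3394 = -0.1310 ⇒ -0.13
e^(−rT) = e^(−0.007·0.5) = 0.9965
N(−d₂) = N(0.13) = 0.5517;  N(−d₁) = N(-0.21) = 0.4168
P = 310·0.9965·0.5517 − 313·0.4168 = 170.4284 − 130.4584 = 39.9700

£39.97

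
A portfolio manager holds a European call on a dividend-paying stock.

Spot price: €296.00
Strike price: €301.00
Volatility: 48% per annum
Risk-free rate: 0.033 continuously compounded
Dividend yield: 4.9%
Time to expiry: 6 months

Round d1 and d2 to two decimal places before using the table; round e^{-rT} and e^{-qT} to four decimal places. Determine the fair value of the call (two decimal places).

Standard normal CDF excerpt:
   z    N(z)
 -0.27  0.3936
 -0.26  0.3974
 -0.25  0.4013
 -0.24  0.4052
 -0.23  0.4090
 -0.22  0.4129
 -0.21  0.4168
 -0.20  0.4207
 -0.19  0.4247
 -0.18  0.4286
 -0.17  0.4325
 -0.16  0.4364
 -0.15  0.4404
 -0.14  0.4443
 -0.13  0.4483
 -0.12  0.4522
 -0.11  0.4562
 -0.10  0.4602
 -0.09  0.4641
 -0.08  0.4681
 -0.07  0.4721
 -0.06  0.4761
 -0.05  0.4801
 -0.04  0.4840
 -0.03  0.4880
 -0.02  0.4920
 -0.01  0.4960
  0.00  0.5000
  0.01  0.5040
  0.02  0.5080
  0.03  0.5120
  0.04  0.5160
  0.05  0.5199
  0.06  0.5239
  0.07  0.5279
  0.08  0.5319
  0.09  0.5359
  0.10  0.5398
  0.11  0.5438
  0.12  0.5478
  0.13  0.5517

€35.95

T = 0.5;  σ√T = 0.3394
d₁ = [ln(296/301) + (0.033 − 0.049 + ½·0.48²)·0.5] / (σ√T) = (-0.0168 + 0.0496) / 0.3394 = 0.0968 → 0.10
d₂ = 0.0968 − 0.3394 = -0.2426 → -0.24
exp(−qT) = exp(−0.049·0.5) = 0.9758;  exp(−rT) = exp(−0.033·0.5) = 0.9836
N(d₁) = N(0.10) = 0.5398;  N(d₂) = N(-0.24) = 0.4052
C = 296·0.9758·0.5398 − 301·0.9836·0.4052 = 155.9141 − 119.9650 = 35.9491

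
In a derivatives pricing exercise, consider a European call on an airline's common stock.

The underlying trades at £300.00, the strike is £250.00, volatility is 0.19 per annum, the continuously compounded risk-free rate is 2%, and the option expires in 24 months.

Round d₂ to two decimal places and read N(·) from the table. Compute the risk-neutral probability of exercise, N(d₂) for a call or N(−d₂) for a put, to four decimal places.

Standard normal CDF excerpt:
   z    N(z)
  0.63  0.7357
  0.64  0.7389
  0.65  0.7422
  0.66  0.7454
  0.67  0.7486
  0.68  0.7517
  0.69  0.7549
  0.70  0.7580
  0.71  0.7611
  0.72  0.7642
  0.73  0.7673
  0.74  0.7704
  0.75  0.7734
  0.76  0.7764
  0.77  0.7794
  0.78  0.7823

0.7549

T = 2;  σ√T = 0.2687
d₁ = [ln(300/250) + (0.02 + 0.19²/2)·2] / 0.2687 = [0.1823 + 0.0761] / 0.2687 = 0.9617 → 0.96
d₂ = d₁ − σ√T = 0.9617 − 0.2687 = 0.6930 → 0.69
Risk-neutral Pr[S_T > K] = N(d₂) = N(0.69) = 0.7549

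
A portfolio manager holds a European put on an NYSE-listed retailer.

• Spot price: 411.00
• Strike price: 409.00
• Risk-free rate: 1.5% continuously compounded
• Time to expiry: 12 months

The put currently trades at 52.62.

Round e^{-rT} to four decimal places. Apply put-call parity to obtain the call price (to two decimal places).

60.71

exp(−rT) = exp(−0.015·1) = 0.9851
Put-call parity: C − P = S − K·e^(−rT) = 411 − 409·0.9851 = 411 − 402.9059 = 8.0941
C = P + (C − P) = 52.62 + (8.0941) = 60.7141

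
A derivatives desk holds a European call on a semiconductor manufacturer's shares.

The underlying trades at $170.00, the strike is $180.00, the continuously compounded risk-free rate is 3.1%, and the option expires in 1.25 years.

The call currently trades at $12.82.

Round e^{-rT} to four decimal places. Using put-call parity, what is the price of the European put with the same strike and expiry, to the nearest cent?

exp(−rT) = exp(−0.031·1.25) = 0.9620
Put-call parity: C − P = S − K·e^(−rT) = 170 − 180·0.9620 = 170 − 173.1600 = -3.1600
P = C − (C − P) = 12.82 − (-3.1600) = 15.9800

$15.98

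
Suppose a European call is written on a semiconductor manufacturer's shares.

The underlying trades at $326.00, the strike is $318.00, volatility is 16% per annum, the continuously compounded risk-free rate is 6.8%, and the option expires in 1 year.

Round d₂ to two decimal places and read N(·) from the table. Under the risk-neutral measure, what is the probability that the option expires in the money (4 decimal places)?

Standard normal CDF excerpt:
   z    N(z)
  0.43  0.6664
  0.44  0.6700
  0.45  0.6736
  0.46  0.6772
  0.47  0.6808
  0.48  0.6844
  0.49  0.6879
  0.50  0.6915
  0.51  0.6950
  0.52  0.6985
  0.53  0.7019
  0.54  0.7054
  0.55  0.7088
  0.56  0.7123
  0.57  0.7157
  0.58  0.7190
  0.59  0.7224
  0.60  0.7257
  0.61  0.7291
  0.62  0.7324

σ√T = 0.16·√1 = 0.1600
ln(S/K) + (r + σ²/2)T = ln(326/318) + (0.068 + 0.16²/2)·1 = 0.0248 + 0.0808 = 0.1056
d₁ = 0.1056 / 0.1600 = 0.6603 which rounds to 0.66
d₂ = d₁ − σ√T = 0.6603 − 0.1600 = 0.5003 which rounds to 0.50
Pr(exercise) under Q = N(d₂) = 0.6915

0.6915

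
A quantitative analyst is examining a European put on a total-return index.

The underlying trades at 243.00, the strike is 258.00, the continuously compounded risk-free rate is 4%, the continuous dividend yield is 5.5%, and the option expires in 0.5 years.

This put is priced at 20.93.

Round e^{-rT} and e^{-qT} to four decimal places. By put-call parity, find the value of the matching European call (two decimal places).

e^(−qT) = e^(−0.055·0.5) = 0.9729;  e^(−rT) = e^(−0.04·0.5) = 0.9802
Put-call parity: C − P = S·e^(−qT) − K·e^(−rT) = 243·0.9729 − 258·0.9802 = 236.4147 − 252.8916 = -16.4769
C = P + (C − P) = 20.93 + (-16.4769) = 4.4531

4.45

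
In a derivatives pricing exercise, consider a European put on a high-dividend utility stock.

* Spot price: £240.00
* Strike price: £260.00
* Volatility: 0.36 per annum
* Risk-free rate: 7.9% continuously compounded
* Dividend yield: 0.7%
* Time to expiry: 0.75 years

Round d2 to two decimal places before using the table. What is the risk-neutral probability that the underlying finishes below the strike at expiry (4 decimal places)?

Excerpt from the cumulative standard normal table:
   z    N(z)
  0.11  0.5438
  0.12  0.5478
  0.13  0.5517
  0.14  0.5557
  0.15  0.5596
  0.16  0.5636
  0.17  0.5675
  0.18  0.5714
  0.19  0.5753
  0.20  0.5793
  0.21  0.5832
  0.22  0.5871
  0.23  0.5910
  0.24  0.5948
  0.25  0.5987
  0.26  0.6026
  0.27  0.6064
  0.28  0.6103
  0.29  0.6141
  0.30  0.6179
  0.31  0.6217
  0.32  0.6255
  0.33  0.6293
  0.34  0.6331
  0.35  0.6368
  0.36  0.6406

σ√T = 0.36·√0.75 = 0.3118
ln(S/K) + (r − q + σ²/2)T = ln(240/260) + (0.079 − 0.007 + 0.36²/2)·0.75 = -0.0800 + 0.1026 = 0.0226
d₁ = 0.0226 / 0.3118 = 0.0724 which rounds to 0.07
d₂ = d₁ − σ√T = 0.0724 − 0.3118 = -0.2394 which rounds to -0.24
Risk-neutral Pr[S_T < K] = N(−d₂) = N(0.24) = 0.5948

0.5948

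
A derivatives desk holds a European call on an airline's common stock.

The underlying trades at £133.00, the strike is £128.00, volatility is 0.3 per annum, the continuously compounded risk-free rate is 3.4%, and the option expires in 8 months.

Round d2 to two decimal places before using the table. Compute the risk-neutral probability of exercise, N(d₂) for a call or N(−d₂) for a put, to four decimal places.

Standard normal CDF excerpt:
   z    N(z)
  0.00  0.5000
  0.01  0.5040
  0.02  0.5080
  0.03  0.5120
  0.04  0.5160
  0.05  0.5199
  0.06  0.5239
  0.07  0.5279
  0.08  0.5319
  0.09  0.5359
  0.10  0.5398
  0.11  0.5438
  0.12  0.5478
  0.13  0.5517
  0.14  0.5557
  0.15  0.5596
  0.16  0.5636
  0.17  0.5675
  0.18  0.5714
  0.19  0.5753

0.5517

T = 0.6667;  σ√T = 0.2449
ln(S/K) + (r + σ²/2)T = ln(133/128) + (0.034 + 0.3²/2)·0.6667 = 0.0383 + 0.0527 = 0.0910
d₁ = 0.0910 / 0.2449 = 0.3714 → 0.37
d₂ = d₁ − σ√T = 0.3714 − 0.2449 = 0.1265 → 0.13
Pr(exercise) under Q = N(d₂) = 0.5517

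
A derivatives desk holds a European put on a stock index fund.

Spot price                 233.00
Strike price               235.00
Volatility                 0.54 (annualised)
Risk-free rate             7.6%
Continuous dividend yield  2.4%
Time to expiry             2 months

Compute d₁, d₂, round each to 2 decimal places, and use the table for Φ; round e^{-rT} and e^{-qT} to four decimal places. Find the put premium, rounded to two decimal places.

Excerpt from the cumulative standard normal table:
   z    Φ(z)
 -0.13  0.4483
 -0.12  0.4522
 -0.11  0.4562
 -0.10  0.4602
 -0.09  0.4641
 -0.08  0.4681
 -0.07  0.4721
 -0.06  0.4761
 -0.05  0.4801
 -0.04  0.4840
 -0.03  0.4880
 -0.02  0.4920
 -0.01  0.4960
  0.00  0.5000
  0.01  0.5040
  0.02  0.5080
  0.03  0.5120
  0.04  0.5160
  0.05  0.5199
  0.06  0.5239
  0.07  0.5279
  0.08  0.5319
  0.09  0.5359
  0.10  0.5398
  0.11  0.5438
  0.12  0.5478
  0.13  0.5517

20.31

σ√T = 0.54·√0.1667 = 0.2205
ln(S/K) + (r − q + σ²/2)T = ln(233/235) + (0.076 − 0.024 + 0.54²/2)·0.1667 = -0.0085 + 0.0330 = 0.0244
d₁ = 0.0244 / 0.2205 = 0.1108 → 0.11
d₂ = d₁ − σ√T = 0.1108 − 0.2205 = -0.1097 → -0.11
e^(−qT) = e^(−0.024·0.1667) = 0.9960;  e^(−rT) = e^(−0.076·0.1667) = 0.9874
P = 235·0.9874·N(0.11) − 233·0.9960·N(-0.11) = 235·0.9874·0.5438 − 233·0.9960·0.4562 = 126.1828 − 105.8694 = 20.3134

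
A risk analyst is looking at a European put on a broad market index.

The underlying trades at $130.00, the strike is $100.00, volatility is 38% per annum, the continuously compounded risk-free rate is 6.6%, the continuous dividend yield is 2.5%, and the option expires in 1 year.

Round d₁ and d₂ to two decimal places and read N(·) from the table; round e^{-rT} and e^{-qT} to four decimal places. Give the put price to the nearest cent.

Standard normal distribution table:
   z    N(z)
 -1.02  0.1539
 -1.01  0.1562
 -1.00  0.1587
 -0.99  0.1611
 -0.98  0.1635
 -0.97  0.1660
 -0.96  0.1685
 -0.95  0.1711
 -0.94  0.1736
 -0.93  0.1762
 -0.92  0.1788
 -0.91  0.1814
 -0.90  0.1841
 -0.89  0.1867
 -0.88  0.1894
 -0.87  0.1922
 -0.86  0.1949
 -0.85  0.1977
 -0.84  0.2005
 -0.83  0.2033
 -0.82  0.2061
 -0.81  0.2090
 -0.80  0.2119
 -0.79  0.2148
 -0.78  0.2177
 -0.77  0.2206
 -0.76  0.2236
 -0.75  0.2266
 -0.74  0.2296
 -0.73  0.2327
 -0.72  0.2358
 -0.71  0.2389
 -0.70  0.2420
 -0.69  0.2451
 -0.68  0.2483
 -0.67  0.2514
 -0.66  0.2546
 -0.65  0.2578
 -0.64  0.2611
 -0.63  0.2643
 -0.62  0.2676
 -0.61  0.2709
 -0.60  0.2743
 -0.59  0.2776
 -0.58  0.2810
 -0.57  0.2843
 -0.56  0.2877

σ√T = 0.38·√1 = 0.3800
d₁ = [ln(130/100) + (0.066 − 0.025 + ½·0.38²)·1] / (σ√T) = (0.2624 + 0.1132) / 0.3800 = 0.9883 ⇒ 0.99
d₂ = 0.9883 − 0.3800 = 0.6083 ⇒ 0.61
exp(−qT) = exp(−0.025·1) = 0.9753;  exp(−rT) = exp(−0.066·1) = 0.9361
N(−d₂) = N(-0.61) = 0.2709;  N(−d₁) = N(-0.99) = 0.1611
P = 100·0.9361·0.2709 − 130·0.9753·0.1611 = 25.3589 − 20.4257 = 4.9332

$4.93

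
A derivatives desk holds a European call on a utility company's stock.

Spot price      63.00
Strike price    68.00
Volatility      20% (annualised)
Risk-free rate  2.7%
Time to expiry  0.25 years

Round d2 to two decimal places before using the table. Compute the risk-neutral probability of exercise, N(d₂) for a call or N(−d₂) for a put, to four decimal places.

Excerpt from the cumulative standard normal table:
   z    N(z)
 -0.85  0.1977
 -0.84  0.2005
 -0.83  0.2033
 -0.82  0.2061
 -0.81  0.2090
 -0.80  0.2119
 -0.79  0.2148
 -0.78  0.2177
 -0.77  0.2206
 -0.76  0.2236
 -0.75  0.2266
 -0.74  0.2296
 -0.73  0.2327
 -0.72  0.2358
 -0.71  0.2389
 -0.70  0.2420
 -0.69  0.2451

0.2266

σ√T = 0.2 × 0.5000 = 0.1000
d₁ = [ln(63/68) + (0.027 + 0.2²/2)·0.25] / 0.1000 = [-0.0764 + 0.0118] / 0.1000 = -0.6462 ≈ -0.65
d₂ = d₁ − σ√T = -0.6462 − 0.1000 = -0.7462 ≈ -0.75
Pr(exercise) under Q = N(d₂) = 0.2266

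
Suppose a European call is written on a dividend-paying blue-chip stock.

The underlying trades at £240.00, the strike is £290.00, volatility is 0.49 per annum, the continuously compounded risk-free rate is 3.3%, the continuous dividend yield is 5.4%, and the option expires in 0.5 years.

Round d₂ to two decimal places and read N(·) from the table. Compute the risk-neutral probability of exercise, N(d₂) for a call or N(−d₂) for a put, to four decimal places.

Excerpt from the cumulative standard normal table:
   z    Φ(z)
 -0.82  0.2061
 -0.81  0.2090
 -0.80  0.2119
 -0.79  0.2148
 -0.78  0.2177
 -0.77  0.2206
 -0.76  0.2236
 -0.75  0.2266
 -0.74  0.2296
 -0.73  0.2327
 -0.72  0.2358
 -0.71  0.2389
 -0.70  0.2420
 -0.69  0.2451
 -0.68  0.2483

σ√T = 0.49·√0.5 = 0.3465
d₁ = [ln(240/290) + (0.033 − 0.054 + 0.49²/2)·0.5] / 0.3465 = [-0.1892 + 0.0495] / 0.3465 = -0.4032 which rounds to -0.40
d₂ = d₁ − σ√T = -0.4032 − 0.3465 = -0.7497 which rounds to -0.75
Pr(exercise) under Q = N(d₂) = 0.2266

0.2266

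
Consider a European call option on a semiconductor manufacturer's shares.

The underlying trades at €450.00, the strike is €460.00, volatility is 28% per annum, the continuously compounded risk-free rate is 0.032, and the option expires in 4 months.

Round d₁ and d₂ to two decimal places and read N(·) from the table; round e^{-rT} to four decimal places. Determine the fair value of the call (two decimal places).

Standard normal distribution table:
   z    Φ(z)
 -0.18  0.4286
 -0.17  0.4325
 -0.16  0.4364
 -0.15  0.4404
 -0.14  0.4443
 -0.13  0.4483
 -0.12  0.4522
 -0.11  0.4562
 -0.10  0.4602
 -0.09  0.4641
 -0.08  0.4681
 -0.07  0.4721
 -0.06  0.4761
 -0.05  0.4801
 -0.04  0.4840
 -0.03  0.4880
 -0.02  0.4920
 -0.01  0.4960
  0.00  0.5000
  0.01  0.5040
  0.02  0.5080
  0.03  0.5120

T = 0.3333;  σ√T = 0.1617
ln(S/K) + (r + σ²/2)T = ln(450/460) + (0.032 + 0.28²/2)·0.3333 = -0.0220 + 0.0237 = 0.0018
d₁ = 0.0018 / 0.1617 = 0.0109 ⇒ 0.01
d₂ = d₁ − σ√T = 0.0109 − 0.1617 = -0.1508 ⇒ -0.15
e^(−rT) = e^(−0.032·0.3333) = 0.9894
N(d₁) = N(0.01) = 0.5040;  N(d₂) = N(-0.15) = 0.4404
C = 450·0.5040 − 460·0.9894·0.4404 = 226.8000 − 200.4366 = 26.3634

€26.36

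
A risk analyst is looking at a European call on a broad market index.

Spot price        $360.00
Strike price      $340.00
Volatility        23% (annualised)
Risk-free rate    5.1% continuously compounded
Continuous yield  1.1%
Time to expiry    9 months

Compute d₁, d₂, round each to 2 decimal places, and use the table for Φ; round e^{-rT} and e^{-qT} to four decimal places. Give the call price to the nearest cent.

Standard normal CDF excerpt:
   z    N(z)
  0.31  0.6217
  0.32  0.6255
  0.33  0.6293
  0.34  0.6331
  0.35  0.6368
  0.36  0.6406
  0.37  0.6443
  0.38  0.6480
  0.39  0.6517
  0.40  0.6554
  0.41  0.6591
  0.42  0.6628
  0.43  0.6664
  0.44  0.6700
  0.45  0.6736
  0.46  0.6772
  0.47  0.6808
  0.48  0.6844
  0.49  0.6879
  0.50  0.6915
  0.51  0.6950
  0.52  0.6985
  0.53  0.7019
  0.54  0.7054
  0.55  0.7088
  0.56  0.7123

$44.68

σ√T = 0.23 × 0.8660 = 0.1992
d₁ = [ln(360/340) + (0.051 − 0.011 + 0.23²/2)·0.75] / 0.1992 = [0.0572 + 0.0498] / 0.1992 = 0.5372 which rounds to 0.54
d₂ = d₁ − σ√T = 0.5372 − 0.1992 = 0.3380 which rounds to 0.34
exp(−qT) = exp(−0.011·0.75) = 0.9918;  exp(−rT) = exp(−0.051·0.75) = 0.9625
N(d₁) = N(0.54) = 0.7054;  N(d₂) = N(0.34) = 0.6331
C = 360·0.9918·0.7054 − 340·0.9625·0.6331 = 251.8617 − 207.1820 = 44.6797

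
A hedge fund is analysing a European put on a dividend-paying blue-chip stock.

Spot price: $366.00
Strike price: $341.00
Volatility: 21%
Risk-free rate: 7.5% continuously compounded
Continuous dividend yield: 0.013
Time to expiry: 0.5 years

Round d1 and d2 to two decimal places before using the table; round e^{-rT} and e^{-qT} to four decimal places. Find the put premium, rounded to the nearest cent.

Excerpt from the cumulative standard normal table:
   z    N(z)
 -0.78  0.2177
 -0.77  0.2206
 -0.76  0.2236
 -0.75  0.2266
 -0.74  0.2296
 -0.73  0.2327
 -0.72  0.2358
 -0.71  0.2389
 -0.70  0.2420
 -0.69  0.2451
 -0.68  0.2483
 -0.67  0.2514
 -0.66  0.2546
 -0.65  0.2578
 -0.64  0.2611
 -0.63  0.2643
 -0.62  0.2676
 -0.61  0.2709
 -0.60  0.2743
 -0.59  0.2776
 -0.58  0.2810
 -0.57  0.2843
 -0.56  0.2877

$7.67

σ√T = 0.21·√0.5 = 0.1485
d₁ = [ln(366/341) + (0.075 − 0.013 + 0.21²/2)·0.5] / 0.1485 = [0.0708 + 0.0420] / 0.1485 = 0.7595 which rounds to 0.76
d₂ = d₁ − σ√T = 0.7595 − 0.1485 = 0.6110 which rounds to 0.61
e^(−qT) = e^(−0.013·0.5) = 0.9935;  e^(−rT) = e^(−0.075·0.5) = 0.9632
N(−d₂) = N(-0.61) = 0.2709;  N(−d₁) = N(-0.76) = 0.2236
P = 341·0.9632·0.2709 − 366·0.9935·0.2236 = 88.9774 − 81.3057 = 7.6718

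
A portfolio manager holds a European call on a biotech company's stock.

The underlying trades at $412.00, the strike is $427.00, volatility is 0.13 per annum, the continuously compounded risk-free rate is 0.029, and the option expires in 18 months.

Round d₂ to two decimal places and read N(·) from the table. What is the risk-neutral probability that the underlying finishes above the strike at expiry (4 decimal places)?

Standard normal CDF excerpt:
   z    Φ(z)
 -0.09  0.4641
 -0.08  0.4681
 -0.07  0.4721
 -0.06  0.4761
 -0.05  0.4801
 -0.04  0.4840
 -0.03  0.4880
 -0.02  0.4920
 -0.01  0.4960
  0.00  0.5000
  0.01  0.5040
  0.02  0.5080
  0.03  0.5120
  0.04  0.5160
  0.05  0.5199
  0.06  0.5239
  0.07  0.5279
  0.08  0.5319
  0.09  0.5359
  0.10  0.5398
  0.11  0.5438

0.4880

T = 1.5;  σ√T = 0.1592
d₁ = [ln(412/427) + (0.029 + 0.13²/2)·1.5] / 0.1592 = [-0.0358 + 0.0562] / 0.1592 = 0.1282 ≈ 0.13
d₂ = d₁ − σ√T = 0.1282 − 0.1592 = -0.0310 ≈ -0.03
Pr(exercise) under Q = N(d₂) = 0.4880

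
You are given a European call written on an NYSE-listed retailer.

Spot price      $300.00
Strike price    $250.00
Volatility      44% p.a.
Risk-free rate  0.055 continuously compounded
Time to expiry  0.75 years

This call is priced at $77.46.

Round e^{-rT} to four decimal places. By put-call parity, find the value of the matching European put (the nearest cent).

$17.36

e^(−rT) = e^(−0.055·0.75) = 0.9596
Put-call parity: C − P = S − K·e^(−rT) = 300 − 250·0.9596 = 300 − 239.9000 = 60.1000
P = C − (C − P) = 77.46 − (60.1000) = 17.3600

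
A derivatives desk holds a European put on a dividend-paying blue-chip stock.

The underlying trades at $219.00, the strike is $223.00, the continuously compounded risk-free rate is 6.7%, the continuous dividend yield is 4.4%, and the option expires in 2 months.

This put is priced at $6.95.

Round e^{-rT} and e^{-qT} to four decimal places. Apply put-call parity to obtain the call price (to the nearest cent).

$3.83

e^(−qT) = e^(−0.044·0.1667) = 0.9927;  e^(−rT) = e^(−0.067·0.1667) = 0.9889
Put-call parity: C − P = S·e^(−qT) − K·e^(−rT) = 219·0.9927 − 223·0.9889 = 217.4013 − 220.5247 = -3.1234
C = P + (C − P) = 6.95 + (-3.1234) = 3.8266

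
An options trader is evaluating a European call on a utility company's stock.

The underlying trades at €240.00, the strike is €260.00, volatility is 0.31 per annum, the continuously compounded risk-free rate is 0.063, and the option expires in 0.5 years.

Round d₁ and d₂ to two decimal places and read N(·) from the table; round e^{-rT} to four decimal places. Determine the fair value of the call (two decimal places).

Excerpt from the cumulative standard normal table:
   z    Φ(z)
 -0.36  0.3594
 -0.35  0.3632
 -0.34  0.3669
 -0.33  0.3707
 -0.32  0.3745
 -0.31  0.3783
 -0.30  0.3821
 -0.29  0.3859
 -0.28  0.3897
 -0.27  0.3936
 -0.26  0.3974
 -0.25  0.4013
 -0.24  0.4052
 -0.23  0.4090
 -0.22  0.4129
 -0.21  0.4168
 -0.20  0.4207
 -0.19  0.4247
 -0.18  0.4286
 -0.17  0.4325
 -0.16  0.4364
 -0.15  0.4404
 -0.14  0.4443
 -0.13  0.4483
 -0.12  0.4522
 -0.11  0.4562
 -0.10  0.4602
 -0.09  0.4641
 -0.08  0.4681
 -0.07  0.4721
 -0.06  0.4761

€16.09

T = 0.5;  σ√T = 0.2192
ln(S/K) + (r + σ²/2)T = ln(240/260) + (0.063 + 0.31²/2)·0.5 = -0.0800 + 0.0555 = -0.0245
d₁ = -0.0245 / 0.2192 = -0.1118 → -0.11
d₂ = d₁ − σ√T = -0.1118 − 0.2192 = -0.3311 → -0.33
e^(−rT) = e^(−0.063·0.5) = 0.9690
C = 240·N(-0.11) − 260·0.9690·N(-0.33) = 240·0.4562 − 260·0.9690·0.3707 = 109.4880 − 93.3942 = 16.0938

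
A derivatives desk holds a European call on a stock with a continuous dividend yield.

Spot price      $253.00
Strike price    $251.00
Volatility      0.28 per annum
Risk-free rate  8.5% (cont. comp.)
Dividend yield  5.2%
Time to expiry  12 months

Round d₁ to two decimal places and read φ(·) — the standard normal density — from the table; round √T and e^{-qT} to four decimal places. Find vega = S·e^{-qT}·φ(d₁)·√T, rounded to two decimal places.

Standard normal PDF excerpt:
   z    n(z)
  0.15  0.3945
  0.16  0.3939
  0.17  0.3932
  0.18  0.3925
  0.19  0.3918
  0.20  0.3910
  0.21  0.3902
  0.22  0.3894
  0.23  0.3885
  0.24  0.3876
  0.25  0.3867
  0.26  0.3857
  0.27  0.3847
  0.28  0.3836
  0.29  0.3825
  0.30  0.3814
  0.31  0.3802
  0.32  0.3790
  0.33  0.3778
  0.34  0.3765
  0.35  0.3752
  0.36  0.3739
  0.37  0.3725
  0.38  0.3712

91.87

σ√T = 0.28 × 1.0000 = 0.2800
ln(S/K) + (r − q + σ²/2)T = ln(253/251) + (0.085 − 0.052 + 0.28²/2)·1 = 0.0079 + 0.0722 = 0.0801
d₁ = 0.0801 / 0.2800 = 0.2862 → 0.29
√T = √1 = 1.0000
φ(d₁) = φ(0.29) = 0.3825
e^(−qT) = e^(−0.052·1) = 0.9493
vega = S·e^(−qT)·φ(d₁)·√T = 253·0.9493·0.3825·1.0000 = 91.8661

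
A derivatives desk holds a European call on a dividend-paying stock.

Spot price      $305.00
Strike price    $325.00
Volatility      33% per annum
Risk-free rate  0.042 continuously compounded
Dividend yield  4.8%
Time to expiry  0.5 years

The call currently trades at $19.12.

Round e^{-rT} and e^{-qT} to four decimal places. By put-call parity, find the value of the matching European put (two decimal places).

$39.59

e^(−qT) = e^(−0.048·0.5) = 0.9763;  e^(−rT) = e^(−0.042·0.5) = 0.9792
Put-call parity: C − P = S·e^(−qT) − K·e^(−rT) = 305·0.9763 − 325·0.9792 = 297.7715 − 318.2400 = -20.4685
P = C − (C − P) = 19.12 − (-20.4685) = 39.5885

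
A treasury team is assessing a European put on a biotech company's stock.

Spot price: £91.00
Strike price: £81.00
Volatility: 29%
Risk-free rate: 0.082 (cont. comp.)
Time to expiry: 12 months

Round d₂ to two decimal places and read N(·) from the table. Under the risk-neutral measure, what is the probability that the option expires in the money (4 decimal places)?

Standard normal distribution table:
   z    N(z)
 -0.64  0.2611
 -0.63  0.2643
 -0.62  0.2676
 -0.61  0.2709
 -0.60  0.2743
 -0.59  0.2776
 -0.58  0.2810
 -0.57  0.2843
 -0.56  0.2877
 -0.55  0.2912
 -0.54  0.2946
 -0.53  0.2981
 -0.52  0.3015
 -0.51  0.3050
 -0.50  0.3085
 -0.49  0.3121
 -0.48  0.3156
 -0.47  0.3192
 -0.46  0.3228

σ√T = 0.29·√1 = 0.2900
ln(S/K) + (r + σ²/2)T = ln(91/81) + (0.082 + 0.29²/2)·1 = 0.1164 + 0.1240 = 0.2405
d₁ = 0.2405 / 0.2900 = 0.8292 ≈ 0.83
d₂ = d₁ − σ√T = 0.8292 − 0.2900 = 0.5392 ≈ 0.54
Risk-neutral Pr[S_T < K] = N(−d₂) = N(-0.54) = 0.2946

0.2946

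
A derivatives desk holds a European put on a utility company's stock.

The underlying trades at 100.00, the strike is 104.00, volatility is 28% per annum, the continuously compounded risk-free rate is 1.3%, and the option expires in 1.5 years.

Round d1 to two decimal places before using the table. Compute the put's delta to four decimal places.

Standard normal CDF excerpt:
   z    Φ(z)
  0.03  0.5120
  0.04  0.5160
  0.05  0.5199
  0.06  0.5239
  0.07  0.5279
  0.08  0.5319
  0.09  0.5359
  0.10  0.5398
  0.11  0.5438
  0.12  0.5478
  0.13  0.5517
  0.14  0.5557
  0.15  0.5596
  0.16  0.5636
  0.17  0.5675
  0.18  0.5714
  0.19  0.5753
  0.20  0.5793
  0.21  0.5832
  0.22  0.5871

σ√T = 0.28 × 1.2247 = 0.3429
ln(S/K) + (r + σ²/2)T = ln(100/104) + (0.013 + 0.28²/2)·1.5 = -0.0392 + 0.0783 = 0.0391
d₁ = 0.0391 / 0.3429 = 0.1140 → 0.11
N(d₁) = N(0.11) = 0.5438
Δ_put = N(d₁) − 1 = 0.5438 − 1 = -0.4562

-0.4562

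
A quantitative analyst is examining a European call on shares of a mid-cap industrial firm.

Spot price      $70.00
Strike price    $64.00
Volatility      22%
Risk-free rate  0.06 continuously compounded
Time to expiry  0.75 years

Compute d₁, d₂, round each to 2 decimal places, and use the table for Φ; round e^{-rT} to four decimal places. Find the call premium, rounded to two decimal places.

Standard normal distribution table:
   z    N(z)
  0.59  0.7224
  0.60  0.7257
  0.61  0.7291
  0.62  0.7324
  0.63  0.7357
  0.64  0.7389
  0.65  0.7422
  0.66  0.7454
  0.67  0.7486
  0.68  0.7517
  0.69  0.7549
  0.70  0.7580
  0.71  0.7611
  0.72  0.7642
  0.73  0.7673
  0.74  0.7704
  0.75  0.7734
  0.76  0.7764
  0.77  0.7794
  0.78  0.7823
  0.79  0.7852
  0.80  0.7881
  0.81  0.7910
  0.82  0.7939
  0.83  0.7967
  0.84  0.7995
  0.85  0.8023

σ√T = 0.22 × 0.8660 = 0.1905
ln(S/K) + (r + σ²/2)T = ln(70/64) + (0.06 + 0.22²/2)·0.75 = 0.0896 + 0.0631 = 0.1528
d₁ = 0.1528 / 0.1905 = 0.8018 ⇒ 0.80
d₂ = d₁ − σ√T = 0.8018 − 0.1905 = 0.6113 ⇒ 0.61
exp(−rT) = exp(−0.06·0.75) = 0.9560
N(d₁) = N(0.80) = 0.7881;  N(d₂) = N(0.61) = 0.7291
C = 70·0.7881 − 64·0.9560·0.7291 = 55.1670 − 44.6093 = 10.5577

$10.56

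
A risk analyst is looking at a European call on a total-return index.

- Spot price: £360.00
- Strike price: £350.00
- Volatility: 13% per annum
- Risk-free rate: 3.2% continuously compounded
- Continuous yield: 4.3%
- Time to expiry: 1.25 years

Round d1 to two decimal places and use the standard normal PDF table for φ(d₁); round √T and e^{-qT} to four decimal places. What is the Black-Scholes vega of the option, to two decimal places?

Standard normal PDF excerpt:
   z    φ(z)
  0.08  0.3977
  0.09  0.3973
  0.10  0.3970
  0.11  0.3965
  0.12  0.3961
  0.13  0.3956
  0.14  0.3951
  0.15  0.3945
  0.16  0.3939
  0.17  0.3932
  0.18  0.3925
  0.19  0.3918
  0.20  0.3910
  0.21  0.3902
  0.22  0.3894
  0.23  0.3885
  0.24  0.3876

σ√T = 0.13·√1.25 = 0.1453
ln(S/K) + (r − q + σ²/2)T = ln(360/350) + (0.032 − 0.043 + 0.13²/2)·1.25 = 0.0282 − 0.0032 = 0.0250
d₁ = 0.0250 / 0.1453 = 0.1719 ≈ 0.17
√T = √1.25 = 1.1180
φ(d₁) = φ(0.17) = 0.3932
e^(−qT) = e^(−0.043·1.25) = 0.9477
vega = S·e^(−qT)·φ(d₁)·√T = 360·0.9477·0.3932·1.1180 = 149.9784

149.98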